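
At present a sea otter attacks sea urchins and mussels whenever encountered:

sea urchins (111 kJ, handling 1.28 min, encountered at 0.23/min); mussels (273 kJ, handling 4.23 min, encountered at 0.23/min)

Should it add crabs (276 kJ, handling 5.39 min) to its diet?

Yes

Current rate: (0.23×111 + 0.23×273)/(1 + 0.23×1.28 + 0.23×4.23) = 38.95 kJ/min.
Profitability of crabs: 276/5.39 = 51.21 kJ/min.
51.21 > 38.95, so adding crabs raises the average — include it.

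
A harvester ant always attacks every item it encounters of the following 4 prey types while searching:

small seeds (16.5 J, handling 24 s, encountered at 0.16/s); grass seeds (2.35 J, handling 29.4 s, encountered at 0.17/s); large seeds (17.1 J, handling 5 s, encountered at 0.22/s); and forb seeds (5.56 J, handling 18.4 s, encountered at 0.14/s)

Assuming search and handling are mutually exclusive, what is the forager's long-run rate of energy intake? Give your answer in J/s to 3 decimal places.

0.561 J/s

R = Σλ_iE_i / (1 + Σλ_ih_i)
Numerator: 0.16×16.5 + 0.17×2.35 + 0.22×17.1 + 0.14×5.56 = 7.58
Denominator: 1 + 0.16×24 + 0.17×29.4 + 0.22×5 + 0.14×18.4 = 13.51
R = 7.58/13.51 = 0.5609 J/s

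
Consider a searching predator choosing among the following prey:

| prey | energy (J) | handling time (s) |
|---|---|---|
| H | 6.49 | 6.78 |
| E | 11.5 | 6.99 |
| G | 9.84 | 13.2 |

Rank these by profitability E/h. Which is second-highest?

Profitability E/h (J/s): H = 6.49/6.78 = 0.957, E = 11.5/6.99 = 1.65, G = 9.84/13.2 = 0.745.
Ranked: E > H > G.

H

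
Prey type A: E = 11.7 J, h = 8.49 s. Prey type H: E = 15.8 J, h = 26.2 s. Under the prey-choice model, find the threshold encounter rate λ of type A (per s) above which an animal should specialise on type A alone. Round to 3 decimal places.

0.092 per s

Drop type H once their profitability E₂/h₂ falls below the rate achievable on type A alone: E₂/h₂ = λE₁/(1 + λh₁).
Solve for λ: λE₁h₂ = E₂(1 + λh₁) → λ(E₁h₂ − E₂h₁) = E₂ → λ = E₂/(E₁h₂ − E₂h₁).
λ = 15.8/(11.7×26.2 − 15.8×8.49) = 15.8/172.4 = 0.09165 per s.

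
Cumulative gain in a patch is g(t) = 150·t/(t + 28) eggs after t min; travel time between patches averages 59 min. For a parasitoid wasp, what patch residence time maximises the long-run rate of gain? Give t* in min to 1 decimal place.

Maximise g(t)/(T+t): set derivative to zero → g'(t)(T+t) = g(t).
g'(t) = 150·28/(t + 28)². Setting 150·28/(t+28)² = 150t/[(t+28)(59+t)] gives 28(59+t) = t(t+28), so t² = 28×59 = 1652.
t* = √1652 = 40.64 min.

40.6 min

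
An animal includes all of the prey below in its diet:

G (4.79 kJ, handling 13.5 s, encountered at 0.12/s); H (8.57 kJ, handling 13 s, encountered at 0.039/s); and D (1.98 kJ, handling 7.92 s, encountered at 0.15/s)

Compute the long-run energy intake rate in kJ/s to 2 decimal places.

R = Σλ_iE_i / (1 + Σλ_ih_i)
Numerator: 0.12×4.79 + 0.039×8.57 + 0.15×1.98 = 1.206
Denominator: 1 + 0.12×13.5 + 0.039×13 + 0.15×7.92 = 4.315
R = 1.206/4.315 = 0.2795 kJ/s

0.28 kJ/s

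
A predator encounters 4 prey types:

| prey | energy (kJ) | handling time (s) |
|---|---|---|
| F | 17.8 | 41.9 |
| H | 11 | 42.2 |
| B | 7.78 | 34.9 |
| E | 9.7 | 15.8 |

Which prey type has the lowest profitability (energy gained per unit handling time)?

In descending order of E/h:
E: 9.7/15.8 = 0.614 kJ/s
F: 17.8/41.9 = 0.425 kJ/s
H: 11/42.2 = 0.261 kJ/s
B: 7.78/34.9 = 0.223 kJ/s

B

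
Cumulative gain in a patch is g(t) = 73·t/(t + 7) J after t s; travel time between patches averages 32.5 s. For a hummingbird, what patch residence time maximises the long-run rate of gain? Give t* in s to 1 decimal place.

By the marginal value theorem, leave when the instantaneous gain rate g'(t) equals the habitat-wide average g(t)/(T + t).
g'(t) = 73·7/(t + 7)². Setting 73·7/(t+7)² = 73t/[(t+7)(32.5+t)] gives 7(32.5+t) = t(t+7), so t² = 7×32.5 = 227.5.
t* = √227.5 = 15.08 s.

15.1 s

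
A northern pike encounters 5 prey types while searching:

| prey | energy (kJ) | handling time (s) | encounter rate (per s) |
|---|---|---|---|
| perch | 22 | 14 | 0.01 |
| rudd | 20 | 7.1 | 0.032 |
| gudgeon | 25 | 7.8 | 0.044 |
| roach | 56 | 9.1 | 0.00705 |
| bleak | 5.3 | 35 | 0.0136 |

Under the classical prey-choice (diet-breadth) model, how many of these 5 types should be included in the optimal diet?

E/h in descending order: roach 6.15, gudgeon 3.21, rudd 2.82, perch 1.57, bleak 0.151 kJ/s. The optimal diet is the largest prefix of this list for which every included type satisfies E_i/h_i > R on the types above it.
Rate on top 1: 0.371. gudgeon: 3.21 > 0.371 → include.
Rate on top 2: 1.062. rudd: 2.82 > 1.062 → include.
Rate on top 3: 1.306. perch: 1.57 > 1.306 → include.
Rate on top 4: 1.327. bleak: 0.151 < 1.327 → exclude; stop.
Optimal diet: roach, gudgeon, rudd, perch — 4 of 5 types.

4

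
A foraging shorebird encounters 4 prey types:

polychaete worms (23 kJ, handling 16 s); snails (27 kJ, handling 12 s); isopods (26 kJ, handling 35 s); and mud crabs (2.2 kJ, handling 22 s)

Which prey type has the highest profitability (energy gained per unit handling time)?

Profitability E/h (kJ/s): polychaete worms = 23/16 = 1.44, snails = 27/12 = 2.25, isopods = 26/35 = 0.743, mud crabs = 2.2/22 = 0.1.
Ranked: snails > polychaete worms > isopods > mud crabs.

snails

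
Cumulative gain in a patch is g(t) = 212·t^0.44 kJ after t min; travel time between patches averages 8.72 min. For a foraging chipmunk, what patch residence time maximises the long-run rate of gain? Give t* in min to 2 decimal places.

6.85 min

By the marginal value theorem, leave when the instantaneous gain rate g'(t) equals the habitat-wide average g(t)/(T + t).
g'(t) = 0.44·212·t^-0.56. Setting 0.44·212·t^-0.56 = 212·t^0.44/(8.72+t) gives 0.44(8.72+t) = t, so 0.56·t = 0.44×8.72.
t* = 0.44×8.72/0.56 = 6.851 min.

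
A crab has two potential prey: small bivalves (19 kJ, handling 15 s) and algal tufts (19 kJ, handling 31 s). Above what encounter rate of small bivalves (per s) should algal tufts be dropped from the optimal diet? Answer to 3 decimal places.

At the threshold, the rate on small bivalves alone equals the profitability of algal tufts: λ·19/(1 + λ·15) = 19/31 = 0.6129.
Rearranging, λ(19 − 0.6129×15) = 0.6129, so λ = 0.6129/9.806 = 0.0625 per s.

0.062 per s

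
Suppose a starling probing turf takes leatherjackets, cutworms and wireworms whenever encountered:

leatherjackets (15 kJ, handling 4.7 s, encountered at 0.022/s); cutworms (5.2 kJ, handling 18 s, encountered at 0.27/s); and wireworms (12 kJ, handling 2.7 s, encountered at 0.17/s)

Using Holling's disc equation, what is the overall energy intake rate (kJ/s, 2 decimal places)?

R = (0.022×15 + 0.27×5.2 + 0.17×12) / (1 + 0.022×4.7 + 0.27×18 + 0.17×2.7) = 3.774/6.422 = 0.5876 kJ/s.

0.59 kJ/s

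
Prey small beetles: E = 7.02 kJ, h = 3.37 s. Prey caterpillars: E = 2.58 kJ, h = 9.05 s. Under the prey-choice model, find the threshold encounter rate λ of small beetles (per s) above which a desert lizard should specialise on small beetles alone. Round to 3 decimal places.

The zero-one rule: include caterpillars iff E₂/h₂ > λE₁/(1+λh₁). Equality gives the switch point.
λE₁h₂ = E₂ + λE₂h₁ ⇒ λ = E₂/(E₁h₂ − E₂h₁) = 2.58/(63.53 − 8.695) = 0.04705 per s.

0.047 per s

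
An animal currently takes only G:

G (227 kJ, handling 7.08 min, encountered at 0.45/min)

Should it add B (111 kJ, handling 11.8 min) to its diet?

No

Intake rate on the current diet: R = (0.45×227) / (1 + 0.45×7.08) = 102.2/4.186 = 24.4 kJ/min.
B: E/h = 111/11.8 = 9.407 kJ/min.
Since 9.407 < R, time spent handling B is better spent searching.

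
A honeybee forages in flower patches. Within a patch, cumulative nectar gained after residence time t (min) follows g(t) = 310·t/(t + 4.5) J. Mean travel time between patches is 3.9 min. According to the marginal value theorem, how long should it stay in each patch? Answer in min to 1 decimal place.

4.2 min

Optimal t* satisfies g'(t*) = g(t*)/(T + t*).
g'(t) = 310·4.5/(t + 4.5)². Setting 310·4.5/(t+4.5)² = 310t/[(t+4.5)(3.9+t)] gives 4.5(3.9+t) = t(t+4.5), so t² = 4.5×3.9 = 17.55.
t* = √17.55 = 4.189 min.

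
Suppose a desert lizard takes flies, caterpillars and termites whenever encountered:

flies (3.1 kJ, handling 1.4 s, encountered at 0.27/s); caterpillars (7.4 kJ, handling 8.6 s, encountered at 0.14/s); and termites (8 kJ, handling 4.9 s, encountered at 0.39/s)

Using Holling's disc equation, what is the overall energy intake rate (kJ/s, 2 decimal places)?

R = (0.27×3.1 + 0.14×7.4 + 0.39×8) / (1 + 0.27×1.4 + 0.14×8.6 + 0.39×4.9) = 4.993/4.493 = 1.111 kJ/s.

1.11 kJ/s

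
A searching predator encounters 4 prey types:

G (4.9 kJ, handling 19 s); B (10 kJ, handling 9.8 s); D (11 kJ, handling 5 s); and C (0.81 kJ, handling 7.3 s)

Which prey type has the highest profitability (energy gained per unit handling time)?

Profitability E/h (kJ/s): G = 4.9/19 = 0.258, B = 10/9.8 = 1.02, D = 11/5 = 2.2, C = 0.81/7.3 = 0.111.
Ranked: D > B > G > C.

D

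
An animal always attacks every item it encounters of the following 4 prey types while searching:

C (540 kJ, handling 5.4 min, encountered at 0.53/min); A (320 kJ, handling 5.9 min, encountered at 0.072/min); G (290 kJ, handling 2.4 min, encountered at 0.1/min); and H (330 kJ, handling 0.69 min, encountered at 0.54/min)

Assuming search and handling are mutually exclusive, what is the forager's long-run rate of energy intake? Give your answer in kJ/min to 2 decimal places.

R = (0.53×540 + 0.072×320 + 0.1×290 + 0.54×330) / (1 + 0.53×5.4 + 0.072×5.9 + 0.1×2.4 + 0.54×0.69) = 516.4/4.899 = 105.4 kJ/min.

105.41 kJ/min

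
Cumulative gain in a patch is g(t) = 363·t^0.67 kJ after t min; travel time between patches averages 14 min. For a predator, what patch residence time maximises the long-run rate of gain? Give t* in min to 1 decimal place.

28.4 min

Maximise g(t)/(T+t): set derivative to zero → g'(t)(T+t) = g(t).
g'(t) = 0.67·363·t^-0.33. Setting 0.67·363·t^-0.33 = 363·t^0.67/(14+t) gives 0.67(14+t) = t, so 0.33·t = 0.67×14.
t* = 0.67×14/0.33 = 28.42 min.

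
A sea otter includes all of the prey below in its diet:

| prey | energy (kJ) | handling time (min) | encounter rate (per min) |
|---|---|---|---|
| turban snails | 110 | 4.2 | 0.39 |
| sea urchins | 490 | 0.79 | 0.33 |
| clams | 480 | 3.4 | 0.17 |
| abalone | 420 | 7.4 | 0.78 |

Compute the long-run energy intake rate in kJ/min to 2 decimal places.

66.37 kJ/min

R = (0.39×110 + 0.33×490 + 0.17×480 + 0.78×420) / (1 + 0.39×4.2 + 0.33×0.79 + 0.17×3.4 + 0.78×7.4) = 613.8/9.249 = 66.37 kJ/min.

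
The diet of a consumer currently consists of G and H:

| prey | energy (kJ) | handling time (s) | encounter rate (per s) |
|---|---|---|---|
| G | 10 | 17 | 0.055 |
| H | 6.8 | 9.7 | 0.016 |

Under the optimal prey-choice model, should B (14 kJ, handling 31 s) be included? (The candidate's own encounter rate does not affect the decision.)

Yes

Intake rate on the current diet: R = (0.055×10 + 0.016×6.8) / (1 + 0.055×17 + 0.016×9.7) = 0.6588/2.09 = 0.3152 kJ/s.
Profitability of B: 14/31 = 0.4516 kJ/s.
0.4516 > 0.3152, so adding B raises the average — include it.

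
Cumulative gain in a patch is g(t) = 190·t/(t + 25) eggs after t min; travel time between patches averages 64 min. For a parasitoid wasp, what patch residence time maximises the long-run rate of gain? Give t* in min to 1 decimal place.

40.0 min

Maximise g(t)/(T+t): set derivative to zero → g'(t)(T+t) = g(t).
g'(t) = 190·25/(t + 25)². Setting 190·25/(t+25)² = 190t/[(t+25)(64+t)] gives 25(64+t) = t(t+25), so t² = 25×64 = 1600.
t* = √1600 = 40 min.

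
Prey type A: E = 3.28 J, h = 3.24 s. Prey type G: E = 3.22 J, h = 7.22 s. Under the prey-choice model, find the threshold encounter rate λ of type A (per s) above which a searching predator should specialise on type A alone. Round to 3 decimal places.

The zero-one rule: include type G iff E₂/h₂ > λE₁/(1+λh₁). Equality gives the switch point.
λE₁h₂ = E₂ + λE₂h₁ ⇒ λ = E₂/(E₁h₂ − E₂h₁) = 3.22/(23.68 − 10.43) = 0.243 per s.

0.243 per s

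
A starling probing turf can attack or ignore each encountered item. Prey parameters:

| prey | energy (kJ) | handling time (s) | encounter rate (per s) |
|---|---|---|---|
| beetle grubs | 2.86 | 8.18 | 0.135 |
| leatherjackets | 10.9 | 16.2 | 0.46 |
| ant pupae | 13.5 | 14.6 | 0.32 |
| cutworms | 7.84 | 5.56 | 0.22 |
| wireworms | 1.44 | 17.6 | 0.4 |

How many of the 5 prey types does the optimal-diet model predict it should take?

2

E/h in descending order: cutworms 1.41, ant pupae 0.925, leatherjackets 0.673, beetle grubs 0.35, wireworms 0.0818 kJ/s. The optimal diet is the largest prefix of this list for which every included type satisfies E_i/h_i > R on the types above it.
Rate on top 1: 0.7758. ant pupae: 0.925 > 0.7758 → include.
Rate on top 2: 0.8767. leatherjackets: 0.673 < 0.8767 → exclude; stop.
Optimal diet: cutworms, ant pupae — 2 of 5 types.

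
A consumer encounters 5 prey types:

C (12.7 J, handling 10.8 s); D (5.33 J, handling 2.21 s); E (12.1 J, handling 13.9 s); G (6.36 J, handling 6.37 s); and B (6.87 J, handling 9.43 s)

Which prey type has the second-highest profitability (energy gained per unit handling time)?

Profitability E/h (J/s): C = 12.7/10.8 = 1.18, D = 5.33/2.21 = 2.41, E = 12.1/13.9 = 0.871, G = 6.36/6.37 = 0.998, B = 6.87/9.43 = 0.729.
Ranked: D > C > G > E > B.

C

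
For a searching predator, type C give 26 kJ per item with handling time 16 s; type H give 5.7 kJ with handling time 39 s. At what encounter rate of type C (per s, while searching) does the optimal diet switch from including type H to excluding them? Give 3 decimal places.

The zero-one rule: include type H iff E₂/h₂ > λE₁/(1+λh₁). Equality gives the switch point.
λE₁h₂ = E₂ + λE₂h₁ ⇒ λ = E₂/(E₁h₂ − E₂h₁) = 5.7/(1014 − 91.2) = 0.006177 per s.

0.006 per s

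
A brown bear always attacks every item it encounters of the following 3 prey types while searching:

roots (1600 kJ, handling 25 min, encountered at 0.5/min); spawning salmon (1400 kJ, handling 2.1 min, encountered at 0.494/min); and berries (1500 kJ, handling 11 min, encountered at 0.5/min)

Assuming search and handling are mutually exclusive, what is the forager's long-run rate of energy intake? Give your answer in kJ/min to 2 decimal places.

111.87 kJ/min

Energy encountered per unit search time: 0.5×1600 + 0.494×1400 + 0.5×1500 = 2242 kJ/min.
Handling time per unit search time: 0.5×25 + 0.494×2.1 + 0.5×11 = 19.04.
Rate = 2242/(1 + 19.04) = 111.9 kJ/min.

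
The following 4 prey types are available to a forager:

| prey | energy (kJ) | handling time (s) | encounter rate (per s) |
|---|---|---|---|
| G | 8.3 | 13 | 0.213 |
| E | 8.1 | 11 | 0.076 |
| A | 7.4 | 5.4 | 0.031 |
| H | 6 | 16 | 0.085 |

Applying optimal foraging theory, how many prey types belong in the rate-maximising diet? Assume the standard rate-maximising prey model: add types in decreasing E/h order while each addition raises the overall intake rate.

3

Profitabilities (E/h, kJ/s): A 1.37, E 0.736, G 0.638, H 0.375. Add prey in this order while the next type's profitability exceeds the intake rate on those already taken.
Rate on top 1: 0.1965. E: 0.736 > 0.1965 → include.
Rate on top 2: 0.4218. G: 0.638 > 0.4218 → include.
Rate on top 3: 0.5475. H: 0.375 < 0.5475 → exclude; stop.
Optimal diet: A, E, G — 3 of 4 types.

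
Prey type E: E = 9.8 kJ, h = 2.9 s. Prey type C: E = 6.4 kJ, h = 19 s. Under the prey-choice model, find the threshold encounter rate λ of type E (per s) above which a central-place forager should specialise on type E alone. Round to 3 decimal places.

At the threshold, the rate on type E alone equals the profitability of type C: λ·9.8/(1 + λ·2.9) = 6.4/19 = 0.3368.
Rearranging, λ(9.8 − 0.3368×2.9) = 0.3368, so λ = 0.3368/8.823 = 0.03818 per s.

0.038 per s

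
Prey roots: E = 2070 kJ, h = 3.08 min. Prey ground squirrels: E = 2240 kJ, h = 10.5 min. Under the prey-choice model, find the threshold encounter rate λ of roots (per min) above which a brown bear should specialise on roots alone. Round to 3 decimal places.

At the threshold, the rate on roots alone equals the profitability of ground squirrels: λ·2070/(1 + λ·3.08) = 2240/10.5 = 213.3.
Rearranging, λ(2070 − 213.3×3.08) = 213.3, so λ = 213.3/1413 = 0.151 per min.

0.151 per min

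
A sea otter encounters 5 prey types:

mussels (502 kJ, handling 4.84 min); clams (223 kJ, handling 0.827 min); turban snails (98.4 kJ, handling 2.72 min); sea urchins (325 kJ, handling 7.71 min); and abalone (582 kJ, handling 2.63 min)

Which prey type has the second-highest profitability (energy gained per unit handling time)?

abalone

Profitability E/h (kJ/min): mussels = 502/4.84 = 104, clams = 223/0.827 = 270, turban snails = 98.4/2.72 = 36.2, sea urchins = 325/7.71 = 42.2, abalone = 582/2.63 = 221.
Ranked: clams > abalone > mussels > sea urchins > turban snails.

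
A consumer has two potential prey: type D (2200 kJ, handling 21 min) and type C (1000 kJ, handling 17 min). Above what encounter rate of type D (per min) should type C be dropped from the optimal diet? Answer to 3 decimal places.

At the threshold, the rate on type D alone equals the profitability of type C: λ·2200/(1 + λ·21) = 1000/17 = 58.82.
Rearranging, λ(2200 − 58.82×21) = 58.82, so λ = 58.82/964.7 = 0.06098 per min.

0.061 per min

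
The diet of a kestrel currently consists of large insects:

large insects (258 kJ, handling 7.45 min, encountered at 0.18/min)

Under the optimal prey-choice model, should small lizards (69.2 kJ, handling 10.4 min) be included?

No

Intake rate on the current diet: R = (0.18×258) / (1 + 0.18×7.45) = 46.44/2.341 = 19.84 kJ/min.
Profitability of small lizards: 69.2/10.4 = 6.654 kJ/min.
6.654 < 19.84, so adding small lizards would lower the average — exclude it.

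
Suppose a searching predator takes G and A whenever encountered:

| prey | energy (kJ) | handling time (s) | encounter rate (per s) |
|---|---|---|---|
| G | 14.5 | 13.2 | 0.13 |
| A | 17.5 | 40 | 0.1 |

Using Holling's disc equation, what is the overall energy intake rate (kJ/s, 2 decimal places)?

R = Σλ_iE_i / (1 + Σλ_ih_i)
Numerator: 0.13×14.5 + 0.1×17.5 = 3.635
Denominator: 1 + 0.13×13.2 + 0.1×40 = 6.716
R = 3.635/6.716 = 0.5412 kJ/s

0.54 kJ/s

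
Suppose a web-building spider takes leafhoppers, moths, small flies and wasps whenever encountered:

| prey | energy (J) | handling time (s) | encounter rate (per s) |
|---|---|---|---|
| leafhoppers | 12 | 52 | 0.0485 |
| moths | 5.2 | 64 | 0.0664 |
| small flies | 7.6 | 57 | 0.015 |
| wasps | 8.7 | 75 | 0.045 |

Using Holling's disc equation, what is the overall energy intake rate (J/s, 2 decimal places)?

0.12 J/s

R = Σλ_iE_i / (1 + Σλ_ih_i)
Numerator: 0.0485×12 + 0.0664×5.2 + 0.015×7.6 + 0.045×8.7 = 1.433
Denominator: 1 + 0.0485×52 + 0.0664×64 + 0.015×57 + 0.045×75 = 12
R = 1.433/12 = 0.1194 J/s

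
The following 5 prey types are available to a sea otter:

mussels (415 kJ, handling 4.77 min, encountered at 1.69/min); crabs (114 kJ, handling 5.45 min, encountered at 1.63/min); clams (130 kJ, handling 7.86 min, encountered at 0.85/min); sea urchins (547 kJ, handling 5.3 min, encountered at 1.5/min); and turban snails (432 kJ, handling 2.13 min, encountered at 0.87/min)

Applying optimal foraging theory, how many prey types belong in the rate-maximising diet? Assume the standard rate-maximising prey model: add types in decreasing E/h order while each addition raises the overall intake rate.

Rank by E/h (kJ/min): turban snails 203, sea urchins 103, mussels 87, crabs 20.9, clams 16.5. Include each in turn until the next type's E/h falls below the running intake rate.
Rate on top 1: 131.7. sea urchins: 103 < 131.7 → exclude; stop.
Optimal diet: turban snails — 1 of 5 types.

1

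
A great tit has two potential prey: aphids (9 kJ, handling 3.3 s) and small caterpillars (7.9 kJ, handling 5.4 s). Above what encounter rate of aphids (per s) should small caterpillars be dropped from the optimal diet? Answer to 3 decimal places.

0.351 per s

The zero-one rule: include small caterpillars iff E₂/h₂ > λE₁/(1+λh₁). Equality gives the switch point.
λE₁h₂ = E₂ + λE₂h₁ ⇒ λ = E₂/(E₁h₂ − E₂h₁) = 7.9/(48.6 − 26.07) = 0.3506 per s.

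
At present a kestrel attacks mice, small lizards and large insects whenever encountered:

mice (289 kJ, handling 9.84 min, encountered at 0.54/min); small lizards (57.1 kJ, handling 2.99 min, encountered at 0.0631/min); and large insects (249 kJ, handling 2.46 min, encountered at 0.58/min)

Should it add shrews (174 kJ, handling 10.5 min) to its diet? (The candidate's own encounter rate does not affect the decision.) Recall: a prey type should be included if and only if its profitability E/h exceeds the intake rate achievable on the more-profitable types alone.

No

Current rate: (0.54×289 + 0.0631×57.1 + 0.58×249)/(1 + 0.54×9.84 + 0.0631×2.99 + 0.58×2.46) = 38.35 kJ/min.
Profitability of shrews: 174/10.5 = 16.57 kJ/min.
16.57 < 38.35, so adding shrews would lower the average — exclude it.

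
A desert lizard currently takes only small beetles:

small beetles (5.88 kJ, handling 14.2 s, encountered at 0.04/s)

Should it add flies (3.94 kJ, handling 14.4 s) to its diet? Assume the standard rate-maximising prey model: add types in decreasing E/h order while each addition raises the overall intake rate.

On small beetles alone, R = ΣλE/(1+Σλh) = 0.2352/1.568 = 0.15 kJ/s.
Profitability of flies: 3.94/14.4 = 0.2736 kJ/s.
0.2736 > 0.15, so adding flies raises the average — include it.

Yes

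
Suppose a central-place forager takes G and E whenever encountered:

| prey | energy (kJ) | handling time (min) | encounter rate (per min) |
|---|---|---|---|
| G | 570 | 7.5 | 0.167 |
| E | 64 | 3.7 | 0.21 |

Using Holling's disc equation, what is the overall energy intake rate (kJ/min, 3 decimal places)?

35.857 kJ/min

R = (0.167×570 + 0.21×64) / (1 + 0.167×7.5 + 0.21×3.7) = 108.6/3.03 = 35.86 kJ/min.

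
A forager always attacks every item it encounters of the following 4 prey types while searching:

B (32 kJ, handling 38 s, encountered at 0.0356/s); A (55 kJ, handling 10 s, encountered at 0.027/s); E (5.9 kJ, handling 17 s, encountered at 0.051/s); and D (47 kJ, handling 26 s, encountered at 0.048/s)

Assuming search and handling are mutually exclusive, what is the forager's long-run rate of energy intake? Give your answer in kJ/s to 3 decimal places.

R = Σλ_iE_i / (1 + Σλ_ih_i)
Numerator: 0.0356×32 + 0.027×55 + 0.051×5.9 + 0.048×47 = 5.181
Denominator: 1 + 0.0356×38 + 0.027×10 + 0.051×17 + 0.048×26 = 4.738
R = 5.181/4.738 = 1.094 kJ/s

1.094 kJ/s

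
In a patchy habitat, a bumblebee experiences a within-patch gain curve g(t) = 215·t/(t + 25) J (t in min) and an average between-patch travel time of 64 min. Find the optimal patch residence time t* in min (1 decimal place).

40.0 min

Optimal t* satisfies g'(t*) = g(t*)/(T + t*).
g'(t) = 215·25/(t + 25)². Setting 215·25/(t+25)² = 215t/[(t+25)(64+t)] gives 25(64+t) = t(t+25), so t² = 25×64 = 1600.
t* = √1600 = 40 min.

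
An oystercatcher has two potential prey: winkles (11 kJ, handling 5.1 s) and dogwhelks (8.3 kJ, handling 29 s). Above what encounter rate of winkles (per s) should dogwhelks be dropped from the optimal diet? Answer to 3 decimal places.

Drop dogwhelks once their profitability E₂/h₂ falls below the rate achievable on winkles alone: E₂/h₂ = λE₁/(1 + λh₁).
Solve for λ: λE₁h₂ = E₂(1 + λh₁) → λ(E₁h₂ − E₂h₁) = E₂ → λ = E₂/(E₁h₂ − E₂h₁).
λ = 8.3/(11×29 − 8.3×5.1) = 8.3/276.7 = 0.03 per s.

0.030 per s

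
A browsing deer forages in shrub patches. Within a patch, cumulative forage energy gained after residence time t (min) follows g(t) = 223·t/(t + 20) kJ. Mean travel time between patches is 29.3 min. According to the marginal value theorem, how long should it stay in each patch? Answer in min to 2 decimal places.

24.21 min

Maximise g(t)/(T+t): set derivative to zero → g'(t)(T+t) = g(t).
g'(t) = 223·20/(t + 20)². Setting 223·20/(t+20)² = 223t/[(t+20)(29.3+t)] gives 20(29.3+t) = t(t+20), so t² = 20×29.3 = 586.
t* = √586 = 24.21 min.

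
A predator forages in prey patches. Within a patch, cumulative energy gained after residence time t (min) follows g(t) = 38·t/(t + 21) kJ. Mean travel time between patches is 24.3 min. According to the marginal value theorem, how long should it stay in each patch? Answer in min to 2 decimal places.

22.59 min

By the marginal value theorem, leave when the instantaneous gain rate g'(t) equals the habitat-wide average g(t)/(T + t).
g'(t) = 38·21/(t + 21)². Setting 38·21/(t+21)² = 38t/[(t+21)(24.3+t)] gives 21(24.3+t) = t(t+21), so t² = 21×24.3 = 510.3.
t* = √510.3 = 22.59 min.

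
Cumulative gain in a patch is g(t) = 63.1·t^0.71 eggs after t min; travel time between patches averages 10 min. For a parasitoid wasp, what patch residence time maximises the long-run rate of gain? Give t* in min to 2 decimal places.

By the marginal value theorem, leave when the instantaneous gain rate g'(t) equals the habitat-wide average g(t)/(T + t).
g'(t) = 0.71·63.1·t^-0.29. Setting 0.71·63.1·t^-0.29 = 63.1·t^0.71/(10+t) gives 0.71(10+t) = t, so 0.29·t = 0.71×10.
t* = 0.71×10/0.29 = 24.48 min.

24.48 min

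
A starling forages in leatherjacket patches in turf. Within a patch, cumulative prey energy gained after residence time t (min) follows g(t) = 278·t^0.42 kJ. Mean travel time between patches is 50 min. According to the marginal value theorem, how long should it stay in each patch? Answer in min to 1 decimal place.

36.2 min

Maximise g(t)/(T+t): set derivative to zero → g'(t)(T+t) = g(t).
g'(t) = 0.42·278·t^-0.58. Setting 0.42·278·t^-0.58 = 278·t^0.42/(50+t) gives 0.42(50+t) = t, so 0.58·t = 0.42×50.
t* = 0.42×50/0.58 = 36.21 min.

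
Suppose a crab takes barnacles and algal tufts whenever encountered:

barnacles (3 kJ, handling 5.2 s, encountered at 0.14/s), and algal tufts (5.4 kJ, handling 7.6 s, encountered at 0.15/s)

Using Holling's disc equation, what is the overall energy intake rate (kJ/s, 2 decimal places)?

Energy encountered per unit search time: 0.14×3 + 0.15×5.4 = 1.23 kJ/s.
Handling time per unit search time: 0.14×5.2 + 0.15×7.6 = 1.868.
Rate = 1.23/(1 + 1.868) = 0.4289 kJ/s.

0.43 kJ/s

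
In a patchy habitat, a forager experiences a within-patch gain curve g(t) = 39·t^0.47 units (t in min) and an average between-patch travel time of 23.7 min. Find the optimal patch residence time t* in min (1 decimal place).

Maximise g(t)/(T+t): set derivative to zero → g'(t)(T+t) = g(t).
g'(t) = 0.47·39·t^-0.53. Setting 0.47·39·t^-0.53 = 39·t^0.47/(23.7+t) gives 0.47(23.7+t) = t, so 0.53·t = 0.47×23.7.
t* = 0.47×23.7/0.53 = 21.02 min.

21.0 min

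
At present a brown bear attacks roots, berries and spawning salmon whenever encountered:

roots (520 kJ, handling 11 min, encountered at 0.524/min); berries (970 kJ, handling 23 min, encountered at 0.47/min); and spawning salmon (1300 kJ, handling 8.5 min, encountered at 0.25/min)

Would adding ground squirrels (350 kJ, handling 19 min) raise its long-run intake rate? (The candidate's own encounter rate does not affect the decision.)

Intake rate on the current diet: R = (0.524×520 + 0.47×970 + 0.25×1300) / (1 + 0.524×11 + 0.47×23 + 0.25×8.5) = 1053/19.7 = 53.47 kJ/min.
ground squirrels: E/h = 350/19 = 18.42 kJ/min.
Since 18.42 < R, time spent handling ground squirrels is better spent searching.

No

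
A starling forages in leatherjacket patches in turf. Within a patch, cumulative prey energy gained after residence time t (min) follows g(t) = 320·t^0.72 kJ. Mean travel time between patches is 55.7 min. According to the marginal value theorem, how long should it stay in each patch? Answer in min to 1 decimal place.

143.2 min

Maximise g(t)/(T+t): set derivative to zero → g'(t)(T+t) = g(t).
g'(t) = 0.72·320·t^-0.28. Setting 0.72·320·t^-0.28 = 320·t^0.72/(55.7+t) gives 0.72(55.7+t) = t, so 0.28·t = 0.72×55.7.
t* = 0.72×55.7/0.28 = 143.2 min.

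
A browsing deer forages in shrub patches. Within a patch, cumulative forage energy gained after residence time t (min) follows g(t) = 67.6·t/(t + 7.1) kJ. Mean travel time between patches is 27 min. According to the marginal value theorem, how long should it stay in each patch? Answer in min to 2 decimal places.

13.85 min

Optimal t* satisfies g'(t*) = g(t*)/(T + t*).
g'(t) = 67.6·7.1/(t + 7.1)². Setting 67.6·7.1/(t+7.1)² = 67.6t/[(t+7.1)(27+t)] gives 7.1(27+t) = t(t+7.1), so t² = 7.1×27 = 191.7.
t* = √191.7 = 13.85 min.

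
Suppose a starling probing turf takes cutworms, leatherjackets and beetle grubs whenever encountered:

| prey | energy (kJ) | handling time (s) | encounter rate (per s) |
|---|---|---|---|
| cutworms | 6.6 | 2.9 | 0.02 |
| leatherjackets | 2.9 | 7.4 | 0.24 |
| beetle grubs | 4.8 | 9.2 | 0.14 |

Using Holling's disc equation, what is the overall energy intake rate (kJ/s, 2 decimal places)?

R = (0.02×6.6 + 0.24×2.9 + 0.14×4.8) / (1 + 0.02×2.9 + 0.24×7.4 + 0.14×9.2) = 1.5/4.122 = 0.3639 kJ/s.

0.36 kJ/s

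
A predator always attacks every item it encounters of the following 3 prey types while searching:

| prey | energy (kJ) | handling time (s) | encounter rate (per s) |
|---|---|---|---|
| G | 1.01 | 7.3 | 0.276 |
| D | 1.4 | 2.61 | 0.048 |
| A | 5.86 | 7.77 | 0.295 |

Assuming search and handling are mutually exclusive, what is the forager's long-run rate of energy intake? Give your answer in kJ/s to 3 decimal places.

0.382 kJ/s

R = Σλ_iE_i / (1 + Σλ_ih_i)
Numerator: 0.276×1.01 + 0.048×1.4 + 0.295×5.86 = 2.075
Denominator: 1 + 0.276×7.3 + 0.048×2.61 + 0.295×7.77 = 5.432
R = 2.075/5.432 = 0.3819 kJ/s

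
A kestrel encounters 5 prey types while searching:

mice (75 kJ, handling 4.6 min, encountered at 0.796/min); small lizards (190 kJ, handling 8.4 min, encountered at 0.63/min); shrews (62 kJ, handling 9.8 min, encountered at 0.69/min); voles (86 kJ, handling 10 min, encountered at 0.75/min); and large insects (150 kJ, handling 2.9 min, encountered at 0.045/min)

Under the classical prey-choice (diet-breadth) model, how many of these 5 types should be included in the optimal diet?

Profitabilities (E/h, kJ/min): large insects 51.7, small lizards 22.6, mice 16.3, voles 8.6, shrews 6.33. Add prey in this order while the next type's profitability exceeds the intake rate on those already taken.
Rate on top 1: 5.971. small lizards: 22.6 > 5.971 → include.
Rate on top 2: 19.69. mice: 16.3 < 19.69 → exclude; stop.
Optimal diet: large insects, small lizards — 2 of 5 types.

2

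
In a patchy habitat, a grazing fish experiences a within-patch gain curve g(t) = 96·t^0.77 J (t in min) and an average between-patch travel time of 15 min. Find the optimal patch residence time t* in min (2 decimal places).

Optimal t* satisfies g'(t*) = g(t*)/(T + t*).
g'(t) = 0.77·96·t^-0.23. Setting 0.77·96·t^-0.23 = 96·t^0.77/(15+t) gives 0.77(15+t) = t, so 0.23·t = 0.77×15.
t* = 0.77×15/0.23 = 50.22 min.

50.22 min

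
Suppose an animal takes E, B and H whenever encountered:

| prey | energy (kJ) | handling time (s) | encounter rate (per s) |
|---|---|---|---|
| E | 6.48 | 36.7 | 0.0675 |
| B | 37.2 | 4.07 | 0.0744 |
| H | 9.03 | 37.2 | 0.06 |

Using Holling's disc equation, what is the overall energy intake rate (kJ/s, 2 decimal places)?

R = Σλ_iE_i / (1 + Σλ_ih_i)
Numerator: 0.0675×6.48 + 0.0744×37.2 + 0.06×9.03 = 3.747
Denominator: 1 + 0.0675×36.7 + 0.0744×4.07 + 0.06×37.2 = 6.012
R = 3.747/6.012 = 0.6232 kJ/s

0.62 kJ/s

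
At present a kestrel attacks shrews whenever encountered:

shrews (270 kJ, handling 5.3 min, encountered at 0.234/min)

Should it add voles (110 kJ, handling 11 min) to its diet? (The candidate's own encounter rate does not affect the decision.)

Current rate: (0.234×270)/(1 + 0.234×5.3) = 28.2 kJ/min.
voles: E/h = 110/11 = 10 kJ/min.
Since 10 < R, time spent handling voles is better spent searching.

No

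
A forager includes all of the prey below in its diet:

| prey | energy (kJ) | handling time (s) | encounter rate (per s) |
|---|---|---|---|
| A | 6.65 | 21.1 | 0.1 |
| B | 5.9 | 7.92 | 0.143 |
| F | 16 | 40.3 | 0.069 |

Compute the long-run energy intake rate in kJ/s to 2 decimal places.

0.37 kJ/s

Energy encountered per unit search time: 0.1×6.65 + 0.143×5.9 + 0.069×16 = 2.613 kJ/s.
Handling time per unit search time: 0.1×21.1 + 0.143×7.92 + 0.069×40.3 = 6.023.
Rate = 2.613/(1 + 6.023) = 0.372 kJ/s.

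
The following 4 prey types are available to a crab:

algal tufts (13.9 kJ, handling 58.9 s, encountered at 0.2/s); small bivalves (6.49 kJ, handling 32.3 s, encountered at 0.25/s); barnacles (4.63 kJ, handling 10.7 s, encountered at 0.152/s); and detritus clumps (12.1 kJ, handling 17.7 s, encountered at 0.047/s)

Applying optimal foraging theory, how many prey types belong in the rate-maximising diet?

2

Rank by E/h (kJ/s): detritus clumps 0.684, barnacles 0.433, algal tufts 0.236, small bivalves 0.201. Include each in turn until the next type's E/h falls below the running intake rate.
Rate on top 1: 0.3104. barnacles: 0.433 > 0.3104 → include.
Rate on top 2: 0.3679. algal tufts: 0.236 < 0.3679 → exclude; stop.
Optimal diet: detritus clumps, barnacles — 2 of 4 types.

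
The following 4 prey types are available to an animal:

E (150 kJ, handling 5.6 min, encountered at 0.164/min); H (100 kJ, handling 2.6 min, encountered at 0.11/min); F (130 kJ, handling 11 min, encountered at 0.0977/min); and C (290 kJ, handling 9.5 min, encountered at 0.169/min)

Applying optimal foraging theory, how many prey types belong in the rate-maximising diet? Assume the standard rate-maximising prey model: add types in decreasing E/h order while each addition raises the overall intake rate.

Profitabilities (E/h, kJ/min): H 38.5, C 30.5, E 26.8, F 11.8. Add prey in this order while the next type's profitability exceeds the intake rate on those already taken.
Rate on top 1: 8.554. C: 30.5 > 8.554 → include.
Rate on top 2: 20.75. E: 26.8 > 20.75 → include.
Rate on top 3: 22.21. F: 11.8 < 22.21 → exclude; stop.
Optimal diet: H, C, E — 3 of 4 types.

3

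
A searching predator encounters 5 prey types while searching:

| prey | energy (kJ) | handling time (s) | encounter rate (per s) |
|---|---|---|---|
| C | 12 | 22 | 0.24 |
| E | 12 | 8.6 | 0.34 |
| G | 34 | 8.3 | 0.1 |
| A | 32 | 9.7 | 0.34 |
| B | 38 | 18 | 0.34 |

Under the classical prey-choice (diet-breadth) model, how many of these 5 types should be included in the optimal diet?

2

Rank by E/h (kJ/s): G 4.1, A 3.3, B 2.11, E 1.4, C 0.545. Include each in turn until the next type's E/h falls below the running intake rate.
Rate on top 1: 1.858. A: 3.3 > 1.858 → include.
Rate on top 2: 2.785. B: 2.11 < 2.785 → exclude; stop.
Optimal diet: G, A — 2 of 5 types.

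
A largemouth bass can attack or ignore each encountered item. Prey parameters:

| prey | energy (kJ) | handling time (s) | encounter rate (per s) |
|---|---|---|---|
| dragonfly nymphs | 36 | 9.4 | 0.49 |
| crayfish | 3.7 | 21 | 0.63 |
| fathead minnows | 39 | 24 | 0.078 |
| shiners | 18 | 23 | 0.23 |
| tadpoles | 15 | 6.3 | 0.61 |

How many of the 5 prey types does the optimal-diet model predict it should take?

E/h in descending order: dragonfly nymphs 3.83, tadpoles 2.38, fathead minnows 1.62, shiners 0.783, crayfish 0.176 kJ/s. The optimal diet is the largest prefix of this list for which every included type satisfies E_i/h_i > R on the types above it.
Rate on top 1: 3.147. tadpoles: 2.38 < 3.147 → exclude; stop.
Optimal diet: dragonfly nymphs — 1 of 5 types.

1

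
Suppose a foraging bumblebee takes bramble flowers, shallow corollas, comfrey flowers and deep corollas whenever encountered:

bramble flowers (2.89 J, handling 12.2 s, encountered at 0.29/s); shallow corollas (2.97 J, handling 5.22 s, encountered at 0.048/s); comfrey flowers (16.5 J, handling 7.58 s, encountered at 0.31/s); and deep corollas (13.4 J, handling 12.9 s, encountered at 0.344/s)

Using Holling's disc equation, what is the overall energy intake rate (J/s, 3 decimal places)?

0.925 J/s

R = (0.29×2.89 + 0.048×2.97 + 0.31×16.5 + 0.344×13.4) / (1 + 0.29×12.2 + 0.048×5.22 + 0.31×7.58 + 0.344×12.9) = 10.71/11.58 = 0.9248 J/s.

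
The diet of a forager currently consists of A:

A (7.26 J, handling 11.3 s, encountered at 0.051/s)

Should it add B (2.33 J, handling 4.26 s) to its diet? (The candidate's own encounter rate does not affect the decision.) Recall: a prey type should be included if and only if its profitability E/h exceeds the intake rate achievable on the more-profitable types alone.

Yes

On A alone, R = ΣλE/(1+Σλh) = 0.3703/1.576 = 0.2349 J/s.
B: E/h = 2.33/4.26 = 0.5469 J/s.
0.5469 > 0.2349, so adding B raises the average — include it.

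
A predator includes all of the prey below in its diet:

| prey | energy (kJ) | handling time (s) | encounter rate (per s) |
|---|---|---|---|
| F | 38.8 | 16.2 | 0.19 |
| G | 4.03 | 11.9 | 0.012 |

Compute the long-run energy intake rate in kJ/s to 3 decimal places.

1.758 kJ/s

R = Σλ_iE_i / (1 + Σλ_ih_i)
Numerator: 0.19×38.8 + 0.012×4.03 = 7.42
Denominator: 1 + 0.19×16.2 + 0.012×11.9 = 4.221
R = 7.42/4.221 = 1.758 kJ/s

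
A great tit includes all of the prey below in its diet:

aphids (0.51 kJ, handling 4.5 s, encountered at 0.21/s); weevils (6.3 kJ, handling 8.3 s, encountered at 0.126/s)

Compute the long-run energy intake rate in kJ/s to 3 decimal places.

0.301 kJ/s

R = (0.21×0.51 + 0.126×6.3) / (1 + 0.21×4.5 + 0.126×8.3) = 0.9009/2.991 = 0.3012 kJ/s.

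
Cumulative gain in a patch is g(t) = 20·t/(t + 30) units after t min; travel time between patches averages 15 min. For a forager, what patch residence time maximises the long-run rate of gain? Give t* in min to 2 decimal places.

21.21 min

Maximise g(t)/(T+t): set derivative to zero → g'(t)(T+t) = g(t).
g'(t) = 20·30/(t + 30)². Setting 20·30/(t+30)² = 20t/[(t+30)(15+t)] gives 30(15+t) = t(t+30), so t² = 30×15 = 450.
t* = √450 = 21.21 min.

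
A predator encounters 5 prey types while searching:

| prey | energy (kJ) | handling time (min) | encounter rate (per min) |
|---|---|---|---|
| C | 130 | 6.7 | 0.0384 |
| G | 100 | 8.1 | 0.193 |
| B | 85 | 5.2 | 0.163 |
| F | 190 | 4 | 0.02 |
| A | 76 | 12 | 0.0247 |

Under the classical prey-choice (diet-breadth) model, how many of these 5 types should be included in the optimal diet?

4

E/h in descending order: F 47.5, C 19.4, B 16.3, G 12.3, A 6.33 kJ/min. The optimal diet is the largest prefix of this list for which every included type satisfies E_i/h_i > R on the types above it.
Rate on top 1: 3.519. C: 19.4 > 3.519 → include.
Rate on top 2: 6.575. B: 16.3 > 6.575 → include.
Rate on top 3: 10.37. G: 12.3 > 10.37 → include.
Rate on top 4: 11.19. A: 6.33 < 11.19 → exclude; stop.
Optimal diet: F, C, B, G — 4 of 5 types.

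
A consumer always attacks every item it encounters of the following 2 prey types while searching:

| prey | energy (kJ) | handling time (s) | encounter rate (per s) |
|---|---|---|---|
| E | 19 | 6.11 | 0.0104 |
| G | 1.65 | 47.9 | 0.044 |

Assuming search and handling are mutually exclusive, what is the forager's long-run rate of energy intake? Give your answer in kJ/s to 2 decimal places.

0.09 kJ/s

R = Σλ_iE_i / (1 + Σλ_ih_i)
Numerator: 0.0104×19 + 0.044×1.65 = 0.2702
Denominator: 1 + 0.0104×6.11 + 0.044×47.9 = 3.171
R = 0.2702/3.171 = 0.08521 kJ/s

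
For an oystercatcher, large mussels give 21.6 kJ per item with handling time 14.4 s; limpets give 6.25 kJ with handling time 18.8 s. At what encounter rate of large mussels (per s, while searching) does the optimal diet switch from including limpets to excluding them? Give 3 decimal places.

0.020 per s

The zero-one rule: include limpets iff E₂/h₂ > λE₁/(1+λh₁). Equality gives the switch point.
λE₁h₂ = E₂ + λE₂h₁ ⇒ λ = E₂/(E₁h₂ − E₂h₁) = 6.25/(406.1 − 90) = 0.01977 per s.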